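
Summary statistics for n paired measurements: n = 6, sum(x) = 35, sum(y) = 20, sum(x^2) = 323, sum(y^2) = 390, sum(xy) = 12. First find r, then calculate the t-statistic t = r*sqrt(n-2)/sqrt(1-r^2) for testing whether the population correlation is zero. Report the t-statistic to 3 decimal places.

-1.263

S_xy = nΣxy − ΣxΣy = 6·12 − 35·20 = 72 − 700 = -628
S_xx = nΣx² − (Σx)² = 6·323 − 35² = 1938 − 1225 = 713
S_yy = nΣy² − (Σy)² = 6·390 − 20² = 2340 − 400 = 1940
r = S_xy / √(S_xx·S_yy) = -628 / √(713·1940) = -628 / √1383220 = -628 / 1176.1037 = -0.5340
t = r·√(n−2)/√(1−r²) = -0.5340·√4 / √(1−0.285156) = -1.068000 / 0.845484 = -1.263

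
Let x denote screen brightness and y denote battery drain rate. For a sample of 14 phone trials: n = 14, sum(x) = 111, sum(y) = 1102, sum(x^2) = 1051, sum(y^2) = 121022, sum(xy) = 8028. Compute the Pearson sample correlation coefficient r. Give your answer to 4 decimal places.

-0.2930

Numerator: nΣxy − (Σx)(Σy) = 14·8028 − (111)(1102) = -9930
Denominator: √[(nΣx²−(Σx)²)(nΣy²−(Σy)²)]
  nΣx²−(Σx)² = 14·1051 − 12321 = 2393;  nΣy²−(Σy)² = 14·121022 − 1214404 = 479904
  √(2393·479904) = √1148410272 = 33888.2025
r = -9930 / 33888.2025 = -0.2930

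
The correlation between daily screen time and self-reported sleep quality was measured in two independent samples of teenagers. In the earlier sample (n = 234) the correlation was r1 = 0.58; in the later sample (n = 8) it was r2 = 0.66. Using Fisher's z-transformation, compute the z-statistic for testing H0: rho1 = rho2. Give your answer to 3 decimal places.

z1 = atanh(0.58) = 0.662463,  z2 = atanh(0.66) = 0.792814
SE = √(1/(n1−3) + 1/(n2−3)) = √(1/231 + 1/5) = √(0.0043290 + 0.2000000) = √0.2043290 = 0.452028
z = (z1 − z2)/SE = (0.662463 − 0.792814) / 0.452028 = -0.130351 / 0.452028 = -0.288

-0.288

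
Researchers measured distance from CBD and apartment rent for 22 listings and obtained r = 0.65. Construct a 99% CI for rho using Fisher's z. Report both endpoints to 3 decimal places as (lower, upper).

z_r = atanh(0.65) = 0.775299;  SE = 1/√(n−3) = 1/√19 = 0.229416
z-limits: 0.775299 ± 2.576·0.229416 = 0.775299 ± 0.590976 = [0.184323, 1.366275]
ρ-limits: (tanh 0.184323, tanh 1.366275) = (0.182, 0.878)

(0.182, 0.878)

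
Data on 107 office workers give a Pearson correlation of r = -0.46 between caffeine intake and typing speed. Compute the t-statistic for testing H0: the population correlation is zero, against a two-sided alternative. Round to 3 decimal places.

t = r·√(n−2) / √(1−r²) with r = -0.46, n = 107
  = -0.46·√105 / √(1 − 0.2116)
  = -0.46·10.246951 / 0.887919
  = -4.713597 / 0.887919 = -5.309

-5.309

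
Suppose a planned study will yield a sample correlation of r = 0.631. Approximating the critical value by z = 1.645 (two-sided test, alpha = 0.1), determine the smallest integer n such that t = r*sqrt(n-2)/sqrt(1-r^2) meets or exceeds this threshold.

7

r√(n−2)/√(1−r²) ≥ 1.645  ⇔  n−2 ≥ (1.645)²·(1−r²)/r²
(1−r²)/r² = (1−0.398161)/0.398161 = 1.5115
n ≥ 2 + 2.706025·1.5115 = 2 + 4.0902 = 6.0902
⌈6.0902⌉ = 7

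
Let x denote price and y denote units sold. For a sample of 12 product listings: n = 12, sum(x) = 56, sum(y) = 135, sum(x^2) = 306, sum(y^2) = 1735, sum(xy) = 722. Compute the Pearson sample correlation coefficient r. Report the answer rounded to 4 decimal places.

Numerator: nΣxy − (Σx)(Σy) = 12·722 − (56)(135) = 1104
Denominator: √[(nΣx²−(Σx)²)(nΣy²−(Σy)²)]
  nΣx²−(Σx)² = 12·306 − 3136 = 536;  nΣy²−(Σy)² = 12·1735 − 18225 = 2595
  √(536·2595) = √1390920 = 1179.3727
r = 1104 / 1179.3727 = 0.9361

0.9361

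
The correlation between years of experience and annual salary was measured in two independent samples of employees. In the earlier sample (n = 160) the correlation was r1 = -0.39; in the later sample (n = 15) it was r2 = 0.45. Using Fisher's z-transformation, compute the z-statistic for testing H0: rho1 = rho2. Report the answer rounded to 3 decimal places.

z1 = atanh(-0.39) = -0.411800,  z2 = atanh(0.45) = 0.484700
SE = √(1/(n1−3) + 1/(n2−3)) = √(1/157 + 1/12) = √(0.0063694 + 0.0833333) = √0.0897027 = 0.299504
z = (z1 − z2)/SE = (-0.411800 − 0.484700) / 0.299504 = -0.896500 / 0.299504 = -2.993

-2.993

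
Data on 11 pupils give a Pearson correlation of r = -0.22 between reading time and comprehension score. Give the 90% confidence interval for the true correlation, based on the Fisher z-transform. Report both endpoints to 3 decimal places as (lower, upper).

(-0.667, 0.343)

Fisher z: z_r = atanh(r) = ½·ln((1+(-0.22))/(1−(-0.22))) = -0.223656
SE(z) = 1/√(n−3) = 1/√8 = 0.353553
90% ⇒ z* = 1.645; margin = 1.645·0.353553 = 0.581595
CI on z-scale: (-0.805251, 0.357939)
Back-transform: tanh(-0.805251) = -0.666962, tanh(0.357939) = 0.343397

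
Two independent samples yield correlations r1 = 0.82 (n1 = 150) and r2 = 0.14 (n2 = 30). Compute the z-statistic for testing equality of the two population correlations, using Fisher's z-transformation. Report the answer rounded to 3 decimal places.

4.852

z1 = atanh(0.82) = 1.156817,  z2 = atanh(0.14) = 0.140926
SE = √(1/(n1−3) + 1/(n2−3)) = √(1/147 + 1/27) = √(0.0068027 + 0.0370370) = √0.0438397 = 0.209379
z = (z1 − z2)/SE = (1.156817 − 0.140926) / 0.209379 = 1.015891 / 0.209379 = 4.852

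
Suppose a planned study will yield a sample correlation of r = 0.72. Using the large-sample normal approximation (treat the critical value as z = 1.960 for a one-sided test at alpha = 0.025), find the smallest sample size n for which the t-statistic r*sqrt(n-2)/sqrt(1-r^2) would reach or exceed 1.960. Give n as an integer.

6

r√(n−2)/√(1−r²) ≥ 1.960  ⇔  n−2 ≥ (1.960)²·(1−r²)/r²
(1−r²)/r² = (1−0.5184)/0.5184 = 0.9290
n ≥ 2 + 3.8416·0.9290 = 2 + 3.5688 = 5.5688
⌈5.5688⌉ = 6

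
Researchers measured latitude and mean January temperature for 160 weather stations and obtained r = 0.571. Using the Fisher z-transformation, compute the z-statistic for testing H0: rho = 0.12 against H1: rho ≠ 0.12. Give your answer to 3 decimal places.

6.621

z_r = atanh(0.571) = 0.649005,  z_0 = atanh(0.12) = 0.120581
SE = 1/√(n−3) = 1/√157 = 0.079809
z = (z_r − z_0)/SE = (0.649005 − 0.120581) / 0.079809 = 0.528424 / 0.079809 = 6.621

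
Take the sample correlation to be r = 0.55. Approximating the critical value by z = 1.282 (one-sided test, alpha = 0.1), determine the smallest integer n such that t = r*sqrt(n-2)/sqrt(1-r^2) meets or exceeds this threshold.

6

Need r·√(n−2)/√(1−r²) ≥ 1.282
√(n−2) ≥ 1.282·√(1−0.3025) / 0.55 = 1.282·0.835165 / 0.55 = 1.9467
n−2 ≥ 3.7896  ⇒  n ≥ 5.7896
Smallest integer n = 6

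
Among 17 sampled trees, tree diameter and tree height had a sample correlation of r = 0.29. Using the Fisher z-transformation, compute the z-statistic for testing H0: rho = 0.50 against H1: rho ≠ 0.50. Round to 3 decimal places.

-0.938

Fisher z: atanh(0.29) = 0.298566, atanh(0.50) = 0.549306
z = (z_r − z_0)·√(n−3) = (0.298566 − 0.549306)·√14 = -0.250740 · 3.741657 = -0.938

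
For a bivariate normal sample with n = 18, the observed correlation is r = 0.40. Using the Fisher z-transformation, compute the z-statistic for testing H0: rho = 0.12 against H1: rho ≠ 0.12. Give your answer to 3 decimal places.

z_r = atanh(0.40) = 0.423649,  z_0 = atanh(0.12) = 0.120581
SE = 1/√(n−3) = 1/√15 = 0.258199
z = (z_r − z_0)/SE = (0.423649 − 0.120581) / 0.258199 = 0.303068 / 0.258199 = 1.174

1.174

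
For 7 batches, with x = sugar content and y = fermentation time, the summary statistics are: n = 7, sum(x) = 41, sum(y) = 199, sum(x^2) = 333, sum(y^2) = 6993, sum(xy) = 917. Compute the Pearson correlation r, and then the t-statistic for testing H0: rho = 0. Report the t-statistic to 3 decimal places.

S_xy = nΣxy − ΣxΣy = 7·917 − 41·199 = 6419 − 8159 = -1740
S_xx = nΣx² − (Σx)² = 7·333 − 41² = 2331 − 1681 = 650
S_yy = nΣy² − (Σy)² = 7·6993 − 199² = 48951 − 39601 = 9350
r = S_xy / √(S_xx·S_yy) = -1740 / √(650·9350) = -1740 / √6077500 = -1740 / 2465.2586 = -0.7058
t = r·√(n−2)/√(1−r²) = -0.7058·√5 / √(1−0.498154) = -1.578217 / 0.708411 = -2.228

-2.228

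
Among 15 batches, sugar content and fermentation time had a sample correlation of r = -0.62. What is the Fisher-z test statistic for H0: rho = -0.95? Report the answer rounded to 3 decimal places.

3.834

z_r = atanh(-0.62) = -0.725005,  z_0 = atanh(-0.95) = -1.831781
SE = 1/√(n−3) = 1/√12 = 0.288675
z = (z_r − z_0)/SE = (-0.725005 − (-1.831781)) / 0.288675 = 1.106776 / 0.288675 = 3.834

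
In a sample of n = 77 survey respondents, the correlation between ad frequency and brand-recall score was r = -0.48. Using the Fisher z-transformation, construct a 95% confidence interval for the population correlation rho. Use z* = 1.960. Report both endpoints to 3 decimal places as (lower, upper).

(-0.636, -0.287)

z_r = atanh(-0.48) = -0.522984;  SE = 1/√(n−3) = 1/√74 = 0.116248
z-limits: -0.522984 ± 1.960·0.116248 = -0.522984 ± 0.227846 = [-0.750830, -0.295138]
ρ-limits: (tanh -0.750830, tanh -0.295138) = (-0.636, -0.287)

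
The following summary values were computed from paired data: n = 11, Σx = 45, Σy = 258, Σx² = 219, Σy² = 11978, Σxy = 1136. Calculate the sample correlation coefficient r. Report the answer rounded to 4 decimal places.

Numerator: nΣxy − (Σx)(Σy) = 11·1136 − (45)(258) = 886
Denominator: √[(nΣx²−(Σx)²)(nΣy²−(Σy)²)]
  nΣx²−(Σx)² = 11·219 − 2025 = 384;  nΣy²−(Σy)² = 11·11978 − 66564 = 65194
  √(384·65194) = √25034496 = 5003.4484
r = 886 / 5003.4484 = 0.1771

0.1771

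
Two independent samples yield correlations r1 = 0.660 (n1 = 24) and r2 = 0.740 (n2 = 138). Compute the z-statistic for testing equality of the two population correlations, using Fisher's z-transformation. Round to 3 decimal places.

-0.672

Fisher z-transforms: z1 = atanh(0.660) = 0.792814, z2 = atanh(0.740) = 0.950479; difference d = -0.157665
Var(d) = 1/21 + 1/135 = 0.0476190 + 0.0074074 = 0.0550264
z = d/√Var(d) = -0.157665 / √0.0550264 = -0.157665 / 0.234577 = -0.672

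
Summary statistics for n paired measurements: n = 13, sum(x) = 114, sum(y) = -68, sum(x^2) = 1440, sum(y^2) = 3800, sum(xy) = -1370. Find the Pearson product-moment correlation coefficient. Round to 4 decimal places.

S_xy = nΣxy − ΣxΣy = 13·(-1370) − 114·(-68) = -17810 − (-7752) = -10058
S_xx = nΣx² − (Σx)² = 13·1440 − 114² = 18720 − 12996 = 5724
S_yy = nΣy² − (Σy)² = 13·3800 − (-68)² = 49400 − 4624 = 44776
r = S_xy / √(S_xx·S_yy) = -10058 / √(5724·44776) = -10058 / √256297824 = -10058 / 16009.3043 = -0.6283

-0.6283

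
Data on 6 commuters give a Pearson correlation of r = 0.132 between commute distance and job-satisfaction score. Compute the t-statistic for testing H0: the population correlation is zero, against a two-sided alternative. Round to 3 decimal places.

0.266

1 − r² = 1 − 0.017424 = 0.982576;  √(1−r²) = 0.991250
√(n−2) = √4 = 2.000000
t = r·√(n−2)/√(1−r²) = 0.132 · 2.000000 / 0.991250 = 0.266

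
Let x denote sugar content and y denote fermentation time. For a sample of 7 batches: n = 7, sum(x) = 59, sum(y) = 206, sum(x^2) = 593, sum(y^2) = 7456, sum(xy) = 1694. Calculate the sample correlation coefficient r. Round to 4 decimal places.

-0.1158

Numerator: nΣxy − (Σx)(Σy) = 7·1694 − (59)(206) = -296
Denominator: √[(nΣx²−(Σx)²)(nΣy²−(Σy)²)]
  nΣx²−(Σx)² = 7·593 − 3481 = 670;  nΣy²−(Σy)² = 7·7456 − 42436 = 9756
  √(670·9756) = √6536520 = 2556.6619
r = -296 / 2556.6619 = -0.1158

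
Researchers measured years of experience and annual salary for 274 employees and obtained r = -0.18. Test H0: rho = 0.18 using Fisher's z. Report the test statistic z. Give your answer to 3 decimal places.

-5.992

Fisher z: atanh(-0.18) = -0.181983, atanh(0.18) = 0.181983
z = (z_r − z_0)·√(n−3) = (-0.181983 − 0.181983)·√271 = -0.363966 · 16.462078 = -5.992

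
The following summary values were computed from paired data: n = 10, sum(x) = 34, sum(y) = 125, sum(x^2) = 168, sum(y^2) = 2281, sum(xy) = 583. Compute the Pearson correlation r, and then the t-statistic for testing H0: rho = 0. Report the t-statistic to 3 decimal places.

3.968

S_xy = nΣxy − ΣxΣy = 10·583 − 34·125 = 5830 − 4250 = 1580
S_xx = nΣx² − (Σx)² = 10·168 − 34² = 1680 − 1156 = 524
S_yy = nΣy² − (Σy)² = 10·2281 − 125² = 22810 − 15625 = 7185
r = S_xy / √(S_xx·S_yy) = 1580 / √(524·7185) = 1580 / √3764940 = 1580 / 1940.3453 = 0.8143
t = r·√(n−2)/√(1−r²) = 0.8143·√8 / √(1−0.663084) = 2.303188 / 0.580445 = 3.968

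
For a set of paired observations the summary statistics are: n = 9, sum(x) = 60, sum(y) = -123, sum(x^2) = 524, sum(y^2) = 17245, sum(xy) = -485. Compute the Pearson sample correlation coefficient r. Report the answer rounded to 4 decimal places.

0.2411

Numerator: nΣxy − (Σx)(Σy) = 9·(-485) − (60)(-123) = 3015
Denominator: √[(nΣx²−(Σx)²)(nΣy²−(Σy)²)]
  nΣx²−(Σx)² = 9·524 − 3600 = 1116;  nΣy²−(Σy)² = 9·17245 − 15129 = 140076
  √(1116·140076) = √156324816 = 12502.9923
r = 3015 / 12502.9923 = 0.2411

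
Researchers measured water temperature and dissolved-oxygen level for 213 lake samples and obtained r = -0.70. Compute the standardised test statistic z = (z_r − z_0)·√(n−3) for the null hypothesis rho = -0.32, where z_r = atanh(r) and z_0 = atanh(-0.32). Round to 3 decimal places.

Fisher z: atanh(-0.70) = -0.867301, atanh(-0.32) = -0.331647
z = (z_r − z_0)·√(n−3) = (-0.867301 − (-0.331647))·√210 = -0.535654 · 14.491377 = -7.762

-7.762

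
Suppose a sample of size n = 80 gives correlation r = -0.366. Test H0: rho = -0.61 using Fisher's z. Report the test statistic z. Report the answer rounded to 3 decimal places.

z_r = atanh(-0.366) = -0.383797,  z_0 = atanh(-0.61) = -0.708921
SE = 1/√(n−3) = 1/√77 = 0.113961
z = (z_r − z_0)/SE = (-0.383797 − (-0.708921)) / 0.113961 = 0.325124 / 0.113961 = 2.853

2.853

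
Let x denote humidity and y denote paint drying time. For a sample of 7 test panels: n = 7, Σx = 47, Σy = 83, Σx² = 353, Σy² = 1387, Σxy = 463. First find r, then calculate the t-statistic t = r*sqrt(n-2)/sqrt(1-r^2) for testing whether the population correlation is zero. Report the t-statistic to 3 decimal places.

S_xy = nΣxy − ΣxΣy = 7·463 − 47·83 = 3241 − 3901 = -660
S_xx = nΣx² − (Σx)² = 7·353 − 47² = 2471 − 2209 = 262
S_yy = nΣy² − (Σy)² = 7·1387 − 83² = 9709 − 6889 = 2820
r = S_xy / √(S_xx·S_yy) = -660 / √(262·2820) = -660 / √738840 = -660 / 859.5580 = -0.7678
t = r·√(n−2)/√(1−r²) = -0.7678·√5 / √(1−0.589517) = -1.716853 / 0.640689 = -2.680

-2.680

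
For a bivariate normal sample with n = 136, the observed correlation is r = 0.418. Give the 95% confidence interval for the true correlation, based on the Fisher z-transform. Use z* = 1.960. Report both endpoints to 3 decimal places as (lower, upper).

Fisher z: z_r = atanh(r) = ½·ln((1+0.418)/(1−0.418)) = 0.445266
SE(z) = 1/√(n−3) = 1/√133 = 0.086711
95% ⇒ z* = 1.960; margin = 1.960·0.086711 = 0.169954
CI on z-scale: (0.275312, 0.615220)
Back-transform: tanh(0.275312) = 0.268561, tanh(0.615220) = 0.547791

(0.269, 0.548)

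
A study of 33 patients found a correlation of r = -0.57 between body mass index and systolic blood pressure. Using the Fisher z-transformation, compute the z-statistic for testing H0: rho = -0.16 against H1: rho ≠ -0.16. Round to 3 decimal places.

Fisher z: atanh(-0.57) = -0.647523, atanh(-0.16) = -0.161387
z = (z_r − z_0)·√(n−3) = (-0.647523 − (-0.161387))·√30 = -0.486136 · 5.477226 = -2.663

-2.663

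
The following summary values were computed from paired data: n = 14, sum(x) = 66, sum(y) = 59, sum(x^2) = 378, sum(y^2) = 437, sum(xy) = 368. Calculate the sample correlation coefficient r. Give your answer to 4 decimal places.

S_xy = nΣxy − ΣxΣy = 14·368 − 66·59 = 5152 − 3894 = 1258
S_xx = nΣx² − (Σx)² = 14·378 − 66² = 5292 − 4356 = 936
S_yy = nΣy² − (Σy)² = 14·437 − 59² = 6118 − 3481 = 2637
r = S_xy / √(S_xx·S_yy) = 1258 / √(936·2637) = 1258 / √2468232 = 1258 / 1571.0608 = 0.8007

0.8007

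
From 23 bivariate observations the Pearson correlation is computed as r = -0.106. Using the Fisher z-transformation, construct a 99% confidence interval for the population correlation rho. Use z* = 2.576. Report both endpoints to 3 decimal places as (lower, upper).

z_r = atanh(-0.106) = -0.106400;  SE = 1/√(n−3) = 1/√20 = 0.223607
z-limits: -0.106400 ± 2.576·0.223607 = -0.106400 ± 0.576012 = [-0.682412, 0.469612]
ρ-limits: (tanh -0.682412, tanh 0.469612) = (-0.593, 0.438)

(-0.593, 0.438)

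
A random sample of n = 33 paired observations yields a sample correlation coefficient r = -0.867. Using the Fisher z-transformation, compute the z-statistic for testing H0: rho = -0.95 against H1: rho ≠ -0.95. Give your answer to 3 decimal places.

2.798

Fisher z: atanh(-0.867) = -1.320870, atanh(-0.95) = -1.831781
z = (z_r − z_0)·√(n−3) = (-1.320870 − (-1.831781))·√30 = 0.510911 · 5.477226 = 2.798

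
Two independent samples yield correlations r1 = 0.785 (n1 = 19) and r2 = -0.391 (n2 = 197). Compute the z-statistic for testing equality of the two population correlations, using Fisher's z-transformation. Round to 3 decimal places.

z1 = atanh(0.785) = 1.058268,  z2 = atanh(-0.391) = -0.412980
SE = √(1/(n1−3) + 1/(n2−3)) = √(1/16 + 1/194) = √(0.0625000 + 0.0051546) = √0.0676546 = 0.260105
z = (z1 − z2)/SE = (1.058268 − (-0.412980)) / 0.260105 = 1.471248 / 0.260105 = 5.656

5.656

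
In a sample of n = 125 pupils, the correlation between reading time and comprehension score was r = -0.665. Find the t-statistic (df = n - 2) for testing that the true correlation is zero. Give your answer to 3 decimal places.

1 − r² = 1 − 0.442225 = 0.557775;  √(1−r²) = 0.746843
√(n−2) = √123 = 11.090537
t = r·√(n−2)/√(1−r²) = -0.665 · 11.090537 / 0.746843 = -9.875

-9.875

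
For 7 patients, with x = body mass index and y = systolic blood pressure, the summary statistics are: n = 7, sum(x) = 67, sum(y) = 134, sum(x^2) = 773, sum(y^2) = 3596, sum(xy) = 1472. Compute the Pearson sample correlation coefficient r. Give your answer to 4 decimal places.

Numerator: nΣxy − (Σx)(Σy) = 7·1472 − (67)(134) = 1326
Denominator: √[(nΣx²−(Σx)²)(nΣy²−(Σy)²)]
  nΣx²−(Σx)² = 7·773 − 4489 = 922;  nΣy²−(Σy)² = 7·3596 − 17956 = 7216
  √(922·7216) = √6653152 = 2579.3705
r = 1326 / 2579.3705 = 0.5141

0.5141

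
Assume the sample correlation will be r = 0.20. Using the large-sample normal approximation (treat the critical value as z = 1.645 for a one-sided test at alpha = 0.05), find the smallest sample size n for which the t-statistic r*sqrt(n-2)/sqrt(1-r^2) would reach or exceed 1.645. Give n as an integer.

67

r√(n−2)/√(1−r²) ≥ 1.645  ⇔  n−2 ≥ (1.645)²·(1−r²)/r²
(1−r²)/r² = (1−0.0400)/0.0400 = 24.0000
n ≥ 2 + 2.706025·24.0000 = 2 + 64.9446 = 66.9446
⌈66.9446⌉ = 67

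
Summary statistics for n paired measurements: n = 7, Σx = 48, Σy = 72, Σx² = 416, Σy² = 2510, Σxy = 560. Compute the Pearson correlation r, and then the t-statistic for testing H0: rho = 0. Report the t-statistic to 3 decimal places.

0.384

Numerator: nΣxy − (Σx)(Σy) = 7·560 − (48)(72) = 464
Denominator: √[(nΣx²−(Σx)²)(nΣy²−(Σy)²)]
  nΣx²−(Σx)² = 7·416 − 2304 = 608;  nΣy²−(Σy)² = 7·2510 − 5184 = 12386
  √(608·12386) = √7530688 = 2744.2099
r = 464 / 2744.2099 = 0.1691
t = r·√(n−2)/√(1−r²) = 0.1691·√5 / √(1−0.028595) = 0.378119 / 0.985599 = 0.384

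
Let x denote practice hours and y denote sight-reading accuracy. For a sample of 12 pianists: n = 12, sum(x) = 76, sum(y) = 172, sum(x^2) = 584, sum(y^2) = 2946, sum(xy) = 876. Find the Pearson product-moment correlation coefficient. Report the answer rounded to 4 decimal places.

S_xy = nΣxy − ΣxΣy = 12·876 − 76·172 = 10512 − 13072 = -2560
S_xx = nΣx² − (Σx)² = 12·584 − 76² = 7008 − 5776 = 1232
S_yy = nΣy² − (Σy)² = 12·2946 − 172² = 35352 − 29584 = 5768
r = S_xy / √(S_xx·S_yy) = -2560 / √(1232·5768) = -2560 / √7106176 = -2560 / 2665.7412 = -0.9603

-0.9603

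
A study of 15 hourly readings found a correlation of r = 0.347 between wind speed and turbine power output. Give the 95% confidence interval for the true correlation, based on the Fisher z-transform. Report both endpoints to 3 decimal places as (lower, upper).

(-0.201, 0.730)

Fisher z: z_r = atanh(r) = ½·ln((1+0.347)/(1−0.347)) = 0.362029
SE(z) = 1/√(n−3) = 1/√12 = 0.288675
95% ⇒ z* = 1.960; margin = 1.960·0.288675 = 0.565803
CI on z-scale: (-0.203774, 0.927832)
Back-transform: tanh(-0.203774) = -0.201000, tanh(0.927832) = 0.729582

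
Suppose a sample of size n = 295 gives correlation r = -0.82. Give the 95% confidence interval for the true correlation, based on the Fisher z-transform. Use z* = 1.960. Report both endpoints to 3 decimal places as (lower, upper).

Fisher z: z_r = atanh(r) = ½·ln((1+(-0.82))/(1−(-0.82))) = -1.156817
SE(z) = 1/√(n−3) = 1/√292 = 0.058521
95% ⇒ z* = 1.960; margin = 1.960·0.058521 = 0.114701
CI on z-scale: (-1.271518, -1.042116)
Back-transform: tanh(-1.271518) = -0.854209, tanh(-1.042116) = -0.778722

(-0.854, -0.779)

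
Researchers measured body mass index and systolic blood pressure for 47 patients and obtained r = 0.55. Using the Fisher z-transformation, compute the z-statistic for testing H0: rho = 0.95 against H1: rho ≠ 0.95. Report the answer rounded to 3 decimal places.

-8.049

Fisher z: atanh(0.55) = 0.618381, atanh(0.95) = 1.831781
z = (z_r − z_0)·√(n−3) = (0.618381 − 1.831781)·√44 = -1.213400 · 6.633250 = -8.049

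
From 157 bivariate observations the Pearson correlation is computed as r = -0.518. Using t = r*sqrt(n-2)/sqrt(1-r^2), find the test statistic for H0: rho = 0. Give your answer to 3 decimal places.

1 − r² = 1 − 0.268324 = 0.731676;  √(1−r²) = 0.855381
√(n−2) = √155 = 12.449900
t = r·√(n−2)/√(1−r²) = -0.518 · 12.449900 / 0.855381 = -7.539

-7.539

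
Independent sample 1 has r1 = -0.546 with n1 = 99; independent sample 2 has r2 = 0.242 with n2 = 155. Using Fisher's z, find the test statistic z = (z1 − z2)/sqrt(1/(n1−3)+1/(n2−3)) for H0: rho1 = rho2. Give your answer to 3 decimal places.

-6.593

z1 = atanh(-0.546) = -0.612665,  z2 = atanh(0.242) = 0.246897
SE = √(1/(n1−3) + 1/(n2−3)) = √(1/96 + 1/152) = √(0.0104167 + 0.0065789) = √0.0169956 = 0.130367
z = (z1 − z2)/SE = (-0.612665 − 0.246897) / 0.130367 = -0.859562 / 0.130367 = -6.593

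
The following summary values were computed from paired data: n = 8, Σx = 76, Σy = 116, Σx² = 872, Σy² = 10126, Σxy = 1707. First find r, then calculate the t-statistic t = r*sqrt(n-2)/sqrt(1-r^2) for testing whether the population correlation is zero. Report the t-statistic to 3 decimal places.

1.562

Numerator: nΣxy − (Σx)(Σy) = 8·1707 − (76)(116) = 4840
Denominator: √[(nΣx²−(Σx)²)(nΣy²−(Σy)²)]
  nΣx²−(Σx)² = 8·872 − 5776 = 1200;  nΣy²−(Σy)² = 8·10126 − 13456 = 67552
  √(1200·67552) = √81062400 = 9003.4660
r = 4840 / 9003.4660 = 0.5376
t = r·√(n−2)/√(1−r²) = 0.5376·√6 / √(1−0.289014) = 1.316846 / 0.843200 = 1.562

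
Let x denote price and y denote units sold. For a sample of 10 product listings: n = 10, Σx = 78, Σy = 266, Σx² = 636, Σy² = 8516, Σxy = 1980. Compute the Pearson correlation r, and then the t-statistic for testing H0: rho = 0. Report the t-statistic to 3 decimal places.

S_xy = nΣxy − ΣxΣy = 10·1980 − 78·266 = 19800 − 20748 = -948
S_xx = nΣx² − (Σx)² = 10·636 − 78² = 6360 − 6084 = 276
S_yy = nΣy² − (Σy)² = 10·8516 − 266² = 85160 − 70756 = 14404
r = S_xy / √(S_xx·S_yy) = -948 / √(276·14404) = -948 / √3975504 = -948 / 1993.8666 = -0.4755
t = r·√(n−2)/√(1−r²) = -0.4755·√8 / √(1−0.226100) = -1.344917 / 0.879716 = -1.529

-1.529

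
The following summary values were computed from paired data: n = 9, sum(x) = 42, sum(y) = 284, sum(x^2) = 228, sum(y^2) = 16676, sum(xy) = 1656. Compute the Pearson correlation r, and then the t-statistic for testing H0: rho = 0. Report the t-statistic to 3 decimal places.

2.359

S_xy = nΣxy − ΣxΣy = 9·1656 − 42·284 = 14904 − 11928 = 2976
S_xx = nΣx² − (Σx)² = 9·228 − 42² = 2052 − 1764 = 288
S_yy = nΣy² − (Σy)² = 9·16676 − 284² = 150084 − 80656 = 69428
r = S_xy / √(S_xx·S_yy) = 2976 / √(288·69428) = 2976 / √19995264 = 2976 / 4471.6064 = 0.6655
t = r·√(n−2)/√(1−r²) = 0.6655·√7 / √(1−0.442890) = 1.760747 / 0.746398 = 2.359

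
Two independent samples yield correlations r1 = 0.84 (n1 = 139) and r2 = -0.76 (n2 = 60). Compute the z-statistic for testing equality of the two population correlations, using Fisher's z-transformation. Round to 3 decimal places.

14.053

Fisher z-transforms: z1 = atanh(0.84) = 1.221174, z2 = atanh(-0.76) = -0.996215; difference d = 2.217389
Var(d) = 1/136 + 1/57 = 0.0073529 + 0.0175439 = 0.0248968
z = d/√Var(d) = 2.217389 / √0.0248968 = 2.217389 / 0.157787 = 14.053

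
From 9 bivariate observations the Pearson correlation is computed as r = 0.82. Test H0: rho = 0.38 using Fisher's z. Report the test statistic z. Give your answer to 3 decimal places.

z_r = atanh(0.82) = 1.156817,  z_0 = atanh(0.38) = 0.400060
SE = 1/√(n−3) = 1/√6 = 0.408248
z = (z_r − z_0)/SE = (1.156817 − 0.400060) / 0.408248 = 0.756757 / 0.408248 = 1.854

1.854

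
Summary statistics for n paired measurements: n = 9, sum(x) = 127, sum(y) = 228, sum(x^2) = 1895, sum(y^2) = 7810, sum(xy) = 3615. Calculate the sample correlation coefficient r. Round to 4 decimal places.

0.8693

S_xy = nΣxy − ΣxΣy = 9·3615 − 127·228 = 32535 − 28956 = 3579
S_xx = nΣx² − (Σx)² = 9·1895 − 127² = 17055 − 16129 = 926
S_yy = nΣy² − (Σy)² = 9·7810 − 228² = 70290 − 51984 = 18306
r = S_xy / √(S_xx·S_yy) = 3579 / √(926·18306) = 3579 / √16951356 = 3579 / 4117.2024 = 0.8693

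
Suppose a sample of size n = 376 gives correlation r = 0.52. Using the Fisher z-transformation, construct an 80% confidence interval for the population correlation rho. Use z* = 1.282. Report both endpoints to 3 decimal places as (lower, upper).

(0.470, 0.567)

Fisher z: z_r = atanh(r) = ½·ln((1+0.52)/(1−0.52)) = 0.576340
SE(z) = 1/√(n−3) = 1/√373 = 0.051778
80% ⇒ z* = 1.282; margin = 1.282·0.051778 = 0.066379
CI on z-scale: (0.509961, 0.642719)
Back-transform: tanh(0.509961) = 0.469915, tanh(0.642719) = 0.566748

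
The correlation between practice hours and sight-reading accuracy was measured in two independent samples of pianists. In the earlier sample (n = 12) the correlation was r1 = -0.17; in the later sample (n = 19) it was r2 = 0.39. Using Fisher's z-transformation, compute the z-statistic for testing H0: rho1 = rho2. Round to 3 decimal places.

-1.400

Fisher z-transforms: z1 = atanh(-0.17) = -0.171667, z2 = atanh(0.39) = 0.411800; difference d = -0.583467
Var(d) = 1/9 + 1/16 = 0.1111111 + 0.0625000 = 0.1736111
z = d/√Var(d) = -0.583467 / √0.1736111 = -0.583467 / 0.416667 = -1.400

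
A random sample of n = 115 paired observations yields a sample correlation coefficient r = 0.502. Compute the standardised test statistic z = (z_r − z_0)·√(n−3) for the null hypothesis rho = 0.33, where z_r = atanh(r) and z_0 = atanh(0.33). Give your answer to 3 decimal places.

2.213

z_r = atanh(0.502) = 0.551976,  z_0 = atanh(0.33) = 0.342828
SE = 1/√(n−3) = 1/√112 = 0.094491
z = (z_r − z_0)/SE = (0.551976 − 0.342828) / 0.094491 = 0.209148 / 0.094491 = 2.213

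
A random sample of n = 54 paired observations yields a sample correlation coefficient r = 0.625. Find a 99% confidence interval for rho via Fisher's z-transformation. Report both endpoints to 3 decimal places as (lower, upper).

(0.356, 0.798)

Fisher z: z_r = atanh(r) = ½·ln((1+0.625)/(1−0.625)) = 0.733169
SE(z) = 1/√(n−3) = 1/√51 = 0.140028
99% ⇒ z* = 2.576; margin = 2.576·0.140028 = 0.360712
CI on z-scale: (0.372457, 1.093881)
Back-transform: tanh(0.372457) = 0.356139, tanh(1.093881) = 0.798290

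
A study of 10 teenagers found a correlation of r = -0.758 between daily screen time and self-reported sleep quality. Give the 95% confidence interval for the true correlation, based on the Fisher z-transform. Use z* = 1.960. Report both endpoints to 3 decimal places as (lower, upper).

(-0.939, -0.246)

z_r = atanh(-0.758) = -0.991497;  SE = 1/√(n−3) = 1/√7 = 0.377964
z-limits: -0.991497 ± 1.960·0.377964 = -0.991497 ± 0.740809 = [-1.732306, -0.250688]
ρ-limits: (tanh -1.732306, tanh -0.250688) = (-0.939, -0.246)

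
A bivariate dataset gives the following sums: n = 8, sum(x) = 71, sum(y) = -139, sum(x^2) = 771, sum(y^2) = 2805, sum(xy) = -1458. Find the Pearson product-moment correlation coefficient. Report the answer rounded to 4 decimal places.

-0.9574

Numerator: nΣxy − (Σx)(Σy) = 8·(-1458) − (71)(-139) = -1795
Denominator: √[(nΣx²−(Σx)²)(nΣy²−(Σy)²)]
  nΣx²−(Σx)² = 8·771 − 5041 = 1127;  nΣy²−(Σy)² = 8·2805 − 19321 = 3119
  √(1127·3119) = √3515113 = 1874.8635
r = -1795 / 1874.8635 = -0.9574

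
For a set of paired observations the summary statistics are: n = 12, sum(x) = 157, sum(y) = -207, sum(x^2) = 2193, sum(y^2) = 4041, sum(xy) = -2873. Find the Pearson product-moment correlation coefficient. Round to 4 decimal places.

-0.6446

Numerator: nΣxy − (Σx)(Σy) = 12·(-2873) − (157)(-207) = -1977
Denominator: √[(nΣx²−(Σx)²)(nΣy²−(Σy)²)]
  nΣx²−(Σx)² = 12·2193 − 24649 = 1667;  nΣy²−(Σy)² = 12·4041 − 42849 = 5643
  √(1667·5643) = √9406881 = 3067.0639
r = -1977 / 3067.0639 = -0.6446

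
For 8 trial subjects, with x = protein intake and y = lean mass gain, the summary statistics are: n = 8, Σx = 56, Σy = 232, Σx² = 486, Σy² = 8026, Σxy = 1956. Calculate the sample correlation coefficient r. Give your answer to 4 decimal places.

Numerator: nΣxy − (Σx)(Σy) = 8·1956 − (56)(232) = 2656
Denominator: √[(nΣx²−(Σx)²)(nΣy²−(Σy)²)]
  nΣx²−(Σx)² = 8·486 − 3136 = 752;  nΣy²−(Σy)² = 8·8026 − 53824 = 10384
  √(752·10384) = √7808768 = 2794.4173
r = 2656 / 2794.4173 = 0.9505

0.9505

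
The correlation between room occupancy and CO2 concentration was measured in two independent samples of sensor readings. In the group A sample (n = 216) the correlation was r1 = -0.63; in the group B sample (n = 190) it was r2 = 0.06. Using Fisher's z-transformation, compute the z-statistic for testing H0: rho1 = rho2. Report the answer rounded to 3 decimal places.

z1 = atanh(-0.63) = -0.741416,  z2 = atanh(0.06) = 0.060072
SE = √(1/(n1−3) + 1/(n2−3)) = √(1/213 + 1/187) = √(0.0046948 + 0.0053476) = √0.0100424 = 0.100212
z = (z1 − z2)/SE = (-0.741416 − 0.060072) / 0.100212 = -0.801488 / 0.100212 = -7.998

-7.998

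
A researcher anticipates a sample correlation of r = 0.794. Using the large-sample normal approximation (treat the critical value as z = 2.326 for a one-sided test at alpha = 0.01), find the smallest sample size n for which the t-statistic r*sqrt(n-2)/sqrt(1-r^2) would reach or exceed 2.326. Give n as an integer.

6

r√(n−2)/√(1−r²) ≥ 2.326  ⇔  n−2 ≥ (2.326)²·(1−r²)/r²
(1−r²)/r² = (1−0.630436)/0.630436 = 0.5862
n ≥ 2 + 5.410276·0.5862 = 2 + 3.1715 = 5.1715
⌈5.1715⌉ = 6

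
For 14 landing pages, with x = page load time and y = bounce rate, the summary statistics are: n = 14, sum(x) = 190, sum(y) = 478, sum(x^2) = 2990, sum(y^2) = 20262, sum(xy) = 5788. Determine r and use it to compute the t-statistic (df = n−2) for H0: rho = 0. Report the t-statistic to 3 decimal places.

-2.275

Numerator: nΣxy − (Σx)(Σy) = 14·5788 − (190)(478) = -9788
Denominator: √[(nΣx²−(Σx)²)(nΣy²−(Σy)²)]
  nΣx²−(Σx)² = 14·2990 − 36100 = 5760;  nΣy²−(Σy)² = 14·20262 − 228484 = 55184
  √(5760·55184) = √317859840 = 17828.6242
r = -9788 / 17828.6242 = -0.5490
t = r·√(n−2)/√(1−r²) = -0.5490·√12 / √(1−0.301401) = -1.901792 / 0.835822 = -2.275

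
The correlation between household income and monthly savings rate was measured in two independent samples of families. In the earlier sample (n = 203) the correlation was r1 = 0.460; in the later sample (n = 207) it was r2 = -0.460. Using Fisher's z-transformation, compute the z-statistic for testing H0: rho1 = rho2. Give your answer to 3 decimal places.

z1 = atanh(0.460) = 0.497311,  z2 = atanh(-0.460) = -0.497311
SE = √(1/(n1−3) + 1/(n2−3)) = √(1/200 + 1/204) = √(0.0050000 + 0.0049020) = √0.0099020 = 0.099509
z = (z1 − z2)/SE = (0.497311 − (-0.497311)) / 0.099509 = 0.994622 / 0.099509 = 9.995

9.995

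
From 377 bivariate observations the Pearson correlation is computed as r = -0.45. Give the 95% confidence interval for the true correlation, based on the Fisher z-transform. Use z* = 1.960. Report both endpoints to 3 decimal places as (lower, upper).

(-0.527, -0.366)

Fisher z: z_r = atanh(r) = ½·ln((1+(-0.45))/(1−(-0.45))) = -0.484700
SE(z) = 1/√(n−3) = 1/√374 = 0.051709
95% ⇒ z* = 1.960; margin = 1.960·0.051709 = 0.101350
CI on z-scale: (-0.586050, -0.383350)
Back-transform: tanh(-0.586050) = -0.527049, tanh(-0.383350) = -0.365613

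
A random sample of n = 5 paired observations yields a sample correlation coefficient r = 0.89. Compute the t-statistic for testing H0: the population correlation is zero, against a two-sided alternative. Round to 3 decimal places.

3.381

t = r·√(n−2) / √(1−r²) with r = 0.89, n = 5
  = 0.89·√3 / √(1 − 0.7921)
  = 0.89·1.732051 / 0.455961
  = 1.541525 / 0.455961 = 3.381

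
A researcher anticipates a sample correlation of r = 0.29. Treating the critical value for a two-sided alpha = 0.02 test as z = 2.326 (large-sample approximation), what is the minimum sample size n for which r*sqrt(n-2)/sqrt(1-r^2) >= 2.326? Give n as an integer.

r√(n−2)/√(1−r²) ≥ 2.326  ⇔  n−2 ≥ (2.326)²·(1−r²)/r²
(1−r²)/r² = (1−0.0841)/0.0841 = 10.8906
n ≥ 2 + 5.410276·10.8906 = 2 + 58.9212 = 60.9212
⌈60.9212⌉ = 61

61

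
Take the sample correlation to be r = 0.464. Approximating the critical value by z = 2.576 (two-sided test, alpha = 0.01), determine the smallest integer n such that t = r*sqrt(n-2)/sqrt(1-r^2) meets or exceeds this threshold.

27

Need r·√(n−2)/√(1−r²) ≥ 2.576
√(n−2) ≥ 2.576·√(1−0.215296) / 0.464 = 2.576·0.885835 / 0.464 = 4.9179
n−2 ≥ 24.1857  ⇒  n ≥ 26.1857
Smallest integer n = 27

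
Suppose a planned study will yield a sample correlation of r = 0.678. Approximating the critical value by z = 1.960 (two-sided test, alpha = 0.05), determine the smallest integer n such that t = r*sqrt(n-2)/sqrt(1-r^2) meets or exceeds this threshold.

7

r√(n−2)/√(1−r²) ≥ 1.960  ⇔  n−2 ≥ (1.960)²·(1−r²)/r²
(1−r²)/r² = (1−0.459684)/0.459684 = 1.1754
n ≥ 2 + 3.8416·1.1754 = 2 + 4.5154 = 6.5154
⌈6.5154⌉ = 7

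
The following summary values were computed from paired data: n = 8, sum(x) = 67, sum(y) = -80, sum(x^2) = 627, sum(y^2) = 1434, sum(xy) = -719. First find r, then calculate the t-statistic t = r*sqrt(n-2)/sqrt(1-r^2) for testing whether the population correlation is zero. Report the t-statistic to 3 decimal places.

S_xy = nΣxy − ΣxΣy = 8·(-719) − 67·(-80) = -5752 − (-5360) = -392
S_xx = nΣx² − (Σx)² = 8·627 − 67² = 5016 − 4489 = 527
S_yy = nΣy² − (Σy)² = 8·1434 − (-80)² = 11472 − 6400 = 5072
r = S_xy / √(S_xx·S_yy) = -392 / √(527·5072) = -392 / √2672944 = -392 / 1634.9141 = -0.2398
t = r·√(n−2)/√(1−r²) = -0.2398·√6 / √(1−0.057504) = -0.587388 / 0.970822 = -0.605

-0.605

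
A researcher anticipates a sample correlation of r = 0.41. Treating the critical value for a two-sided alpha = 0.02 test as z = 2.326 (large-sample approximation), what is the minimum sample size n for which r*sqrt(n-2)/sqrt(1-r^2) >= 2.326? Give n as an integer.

r√(n−2)/√(1−r²) ≥ 2.326  ⇔  n−2 ≥ (2.326)²·(1−r²)/r²
(1−r²)/r² = (1−0.1681)/0.1681 = 4.9488
n ≥ 2 + 5.410276·4.9488 = 2 + 26.7744 = 28.7744
⌈28.7744⌉ = 29

29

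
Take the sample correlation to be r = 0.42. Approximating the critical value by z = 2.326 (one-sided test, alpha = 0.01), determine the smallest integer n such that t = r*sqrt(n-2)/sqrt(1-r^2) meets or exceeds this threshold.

Need r·√(n−2)/√(1−r²) ≥ 2.326
√(n−2) ≥ 2.326·√(1−0.1764) / 0.42 = 2.326·0.907524 / 0.42 = 5.0260
n−2 ≥ 25.2607  ⇒  n ≥ 27.2607
Smallest integer n = 28

28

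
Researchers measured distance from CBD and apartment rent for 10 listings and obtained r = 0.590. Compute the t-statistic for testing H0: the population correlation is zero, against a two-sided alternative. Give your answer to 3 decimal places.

2.067

1 − r² = 1 − 0.348100 = 0.651900;  √(1−r²) = 0.807403
√(n−2) = √8 = 2.828427
t = r·√(n−2)/√(1−r²) = 0.590 · 2.828427 / 0.807403 = 2.067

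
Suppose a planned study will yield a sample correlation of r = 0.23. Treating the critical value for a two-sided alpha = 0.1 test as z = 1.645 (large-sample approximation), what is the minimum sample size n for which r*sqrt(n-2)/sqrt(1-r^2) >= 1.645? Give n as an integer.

Need r·√(n−2)/√(1−r²) ≥ 1.645
√(n−2) ≥ 1.645·√(1−0.0529) / 0.23 = 1.645·0.973191 / 0.23 = 6.9604
n−2 ≥ 48.4472  ⇒  n ≥ 50.4472
Smallest integer n = 51

51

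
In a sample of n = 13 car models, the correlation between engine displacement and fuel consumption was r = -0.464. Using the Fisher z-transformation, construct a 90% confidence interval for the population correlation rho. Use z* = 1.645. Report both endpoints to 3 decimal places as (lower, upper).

(-0.771, 0.018)

Fisher z: z_r = atanh(r) = ½·ln((1+(-0.464))/(1−(-0.464))) = -0.502397
SE(z) = 1/√(n−3) = 1/√10 = 0.316228
90% ⇒ z* = 1.645; margin = 1.645·0.316228 = 0.520195
CI on z-scale: (-1.022592, 0.017798)
Back-transform: tanh(-1.022592) = -0.770920, tanh(0.017798) = 0.017796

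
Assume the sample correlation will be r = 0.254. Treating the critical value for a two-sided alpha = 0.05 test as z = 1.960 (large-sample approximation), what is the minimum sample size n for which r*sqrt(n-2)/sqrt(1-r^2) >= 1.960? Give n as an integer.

58

Need r·√(n−2)/√(1−r²) ≥ 1.960
√(n−2) ≥ 1.960·√(1−0.064516) / 0.254 = 1.960·0.967204 / 0.254 = 7.4635
n−2 ≥ 55.7038  ⇒  n ≥ 57.7038
Smallest integer n = 58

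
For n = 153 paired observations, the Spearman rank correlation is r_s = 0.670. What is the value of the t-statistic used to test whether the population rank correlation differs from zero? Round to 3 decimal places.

11.090

t = r_s·√(n−2) / √(1−r_s²) with r_s = 0.670, n = 153
  = 0.670·√151 / √(1 − 0.448900)
  = 0.670·12.288206 / 0.742361
  = 8.233098 / 0.742361 = 11.090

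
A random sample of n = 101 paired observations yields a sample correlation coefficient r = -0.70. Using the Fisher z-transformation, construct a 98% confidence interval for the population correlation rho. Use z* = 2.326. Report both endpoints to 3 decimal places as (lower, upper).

Fisher z: z_r = atanh(r) = ½·ln((1+(-0.70))/(1−(-0.70))) = -0.867301
SE(z) = 1/√(n−3) = 1/√98 = 0.101015
98% ⇒ z* = 2.326; margin = 2.326·0.101015 = 0.234961
CI on z-scale: (-1.102262, -0.632340)
Back-transform: tanh(-1.102262) = -0.801310, tanh(-0.632340) = -0.559661

(-0.801, -0.560)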